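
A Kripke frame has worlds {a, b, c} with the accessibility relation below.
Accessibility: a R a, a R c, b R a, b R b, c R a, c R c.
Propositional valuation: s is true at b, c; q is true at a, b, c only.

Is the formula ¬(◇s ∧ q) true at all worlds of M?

Let φ = ¬(◇s ∧ q). Evaluate φ at each world:
  a (successors {a, c}): φ is false.
  b (successors {a, b}): φ is false.
  c (successors {a, c}): φ is false.
Detail at a (counterexample):
  At a: ◇s ∧ q is true, so ¬(◇s ∧ q) is false.
    At a: ◇s is true, q is true, so ◇s ∧ q is true.
      At a: ◇s requires s at some successor in {a, c}.
        s holds at c, so ◇s is true at a.

No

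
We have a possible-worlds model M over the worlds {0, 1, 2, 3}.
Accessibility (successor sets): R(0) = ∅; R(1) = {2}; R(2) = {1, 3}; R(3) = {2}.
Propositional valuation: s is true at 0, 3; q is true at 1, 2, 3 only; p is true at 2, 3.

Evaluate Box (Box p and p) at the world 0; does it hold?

Yes

At 0: no accessible worlds, so Box (Box p and p) holds vacuously.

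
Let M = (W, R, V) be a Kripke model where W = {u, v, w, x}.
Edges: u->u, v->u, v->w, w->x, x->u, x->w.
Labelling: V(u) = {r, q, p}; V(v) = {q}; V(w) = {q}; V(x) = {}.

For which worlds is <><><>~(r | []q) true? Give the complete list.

Recall that []ψ holds at a world iff ψ holds at every accessible world, and <>ψ holds iff ψ holds at some accessible world.
Let φ = <><><>~(r | []q). Evaluate φ at each world:
  u (successors {u}): φ is false.
  v (successors {u, w}): φ is true.
  w (successors {x}): φ is false.
  x (successors {u, w}): φ is true.
For instance, at w:
  At w: <><><>~(r | []q) requires <><>~(r | []q) at some successor in {x}.
    At x: <><>~(r | []q) is false.
  So <><><>~(r | []q) is false at w.
Satisfying worlds: {v, x}

v, x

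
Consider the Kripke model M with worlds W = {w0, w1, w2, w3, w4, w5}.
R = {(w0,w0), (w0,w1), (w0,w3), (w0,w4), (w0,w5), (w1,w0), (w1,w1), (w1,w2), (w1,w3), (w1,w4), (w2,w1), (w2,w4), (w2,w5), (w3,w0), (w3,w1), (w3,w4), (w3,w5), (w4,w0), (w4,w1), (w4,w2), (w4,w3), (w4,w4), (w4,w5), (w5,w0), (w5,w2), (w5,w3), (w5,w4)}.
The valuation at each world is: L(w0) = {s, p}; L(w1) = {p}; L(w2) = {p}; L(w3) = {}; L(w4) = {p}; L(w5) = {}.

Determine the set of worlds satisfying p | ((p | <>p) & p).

Recall that <>ψ holds at a world iff ψ holds at some accessible world.
Let φ = p | ((p | <>p) & p). Evaluate φ at each world:
  w0 (successors {w0, w1, w3, w4, w5}): φ is true.
  w1 (successors {w0, w1, w2, w3, w4}): φ is true.
  w2 (successors {w1, w4, w5}): φ is true.
  w3 (successors {w0, w1, w4, w5}): φ is false.
  w4 (successors {w0, w1, w2, w3, w4, w5}): φ is true.
  w5 (successors {w0, w2, w3, w4}): φ is false.
For instance, at w0:
  At w0: p is true, (p | <>p) & p is true, so p | ((p | <>p) & p) is true.
    At w0: p | <>p is true, p is true, so (p | <>p) & p is true.
      At w0: p is true, <>p is true, so p | <>p is true.
Satisfying worlds: {w0, w1, w2, w4}

w0, w1, w2, w4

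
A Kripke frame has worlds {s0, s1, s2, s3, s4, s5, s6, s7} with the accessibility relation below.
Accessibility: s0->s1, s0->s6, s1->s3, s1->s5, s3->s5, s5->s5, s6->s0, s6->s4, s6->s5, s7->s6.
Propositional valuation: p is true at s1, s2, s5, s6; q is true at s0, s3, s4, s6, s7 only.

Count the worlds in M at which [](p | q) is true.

Let φ = [](p | q). Evaluate φ at each world:
  s0 (successors {s1, s6}): φ is true.
  s1 (successors {s3, s5}): φ is true.
  s2 (successors ∅): φ is true.
  s3 (successors {s5}): φ is true.
  s4 (successors ∅): φ is true.
  s5 (successors {s5}): φ is true.
  s6 (successors {s0, s4, s5}): φ is true.
  s7 (successors {s6}): φ is true.
For instance, at s7:
  At s7: [](p | q) requires p | q at every successor {s6}.
    At s6: p | q is true.
  So [](p | q) is true at s7.
Satisfying worlds: {s0, s1, s2, s3, s4, s5, s6, s7}

8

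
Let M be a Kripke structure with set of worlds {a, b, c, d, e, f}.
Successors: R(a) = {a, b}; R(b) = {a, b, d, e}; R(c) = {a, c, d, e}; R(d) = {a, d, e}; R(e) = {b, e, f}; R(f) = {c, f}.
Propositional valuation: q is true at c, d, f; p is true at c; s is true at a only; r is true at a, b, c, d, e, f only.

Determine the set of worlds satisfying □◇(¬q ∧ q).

none

Let φ = □◇(¬q ∧ q). Evaluate φ at each world:
  a (successors {a, b}): φ is false.
  b (successors {a, b, d, e}): φ is false.
  c (successors {a, c, d, e}): φ is false.
  d (successors {a, d, e}): φ is false.
  e (successors {b, e, f}): φ is false.
  f (successors {c, f}): φ is false.
For instance, at f:
  At f: □◇(¬q ∧ q) requires ◇(¬q ∧ q) at every successor {c, f}.
    ◇(¬q ∧ q) fails at c, so □◇(¬q ∧ q) is false at f.
      At c: ◇(¬q ∧ q) requires ¬q ∧ q at some successor in {a, c, d, e}.
        At a: ¬q ∧ q is false.
        At c: ¬q ∧ q is false.
        At d: ¬q ∧ q is false.
        At e: ¬q ∧ q is false.
      So ◇(¬q ∧ q) is false at c.
Satisfying worlds: none.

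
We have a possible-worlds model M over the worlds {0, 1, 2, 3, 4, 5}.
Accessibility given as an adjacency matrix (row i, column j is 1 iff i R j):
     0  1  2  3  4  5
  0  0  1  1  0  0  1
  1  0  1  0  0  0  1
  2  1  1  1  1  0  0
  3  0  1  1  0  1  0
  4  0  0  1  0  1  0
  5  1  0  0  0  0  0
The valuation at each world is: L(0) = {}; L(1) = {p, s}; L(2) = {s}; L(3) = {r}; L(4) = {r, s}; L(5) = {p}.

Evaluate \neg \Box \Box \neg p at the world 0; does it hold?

Yes

At 0: \Box \Box \neg p is false, so \neg \Box \Box \neg p is true.
  At 0: \Box \Box \neg p requires \Box \neg p at every successor {1, 2, 5}.
    \Box \neg p fails at 1, so \Box \Box \neg p is false at 0.
      At 1: \Box \neg p requires \neg p at every successor {1, 5}.
        \neg p fails at 1, so \Box \neg p is false at 1.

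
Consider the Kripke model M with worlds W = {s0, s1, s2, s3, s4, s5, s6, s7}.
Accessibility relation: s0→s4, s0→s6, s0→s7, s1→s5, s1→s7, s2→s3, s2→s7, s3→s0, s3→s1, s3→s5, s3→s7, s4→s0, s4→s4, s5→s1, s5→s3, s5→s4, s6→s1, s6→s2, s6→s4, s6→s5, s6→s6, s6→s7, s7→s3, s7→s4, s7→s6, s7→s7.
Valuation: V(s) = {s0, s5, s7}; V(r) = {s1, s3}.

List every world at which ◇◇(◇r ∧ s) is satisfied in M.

s0, s1, s2, s3, s4, s5, s6, s7

Let φ = ◇◇(◇r ∧ s). Evaluate φ at each world:
  s0 (successors {s4, s6, s7}): φ is true.
  s1 (successors {s5, s7}): φ is true.
  s2 (successors {s3, s7}): φ is true.
  s3 (successors {s0, s1, s5, s7}): φ is true.
  s4 (successors {s0, s4}): φ is true.
  s5 (successors {s1, s3, s4}): φ is true.
  s6 (successors {s1, s2, s4, s5, s6, s7}): φ is true.
  s7 (successors {s3, s4, s6, s7}): φ is true.
For instance, at s0:
  At s0: ◇◇(◇r ∧ s) requires ◇(◇r ∧ s) at some successor in {s4, s6, s7}.
    ◇(◇r ∧ s) holds at s6, so ◇◇(◇r ∧ s) is true at s0.
      At s6: ◇(◇r ∧ s) requires ◇r ∧ s at some successor in {s1, s2, s4, s5, s6, s7}.
        ◇r ∧ s holds at s5, so ◇(◇r ∧ s) is true at s6.
Satisfying worlds: {s0, s1, s2, s3, s4, s5, s6, s7}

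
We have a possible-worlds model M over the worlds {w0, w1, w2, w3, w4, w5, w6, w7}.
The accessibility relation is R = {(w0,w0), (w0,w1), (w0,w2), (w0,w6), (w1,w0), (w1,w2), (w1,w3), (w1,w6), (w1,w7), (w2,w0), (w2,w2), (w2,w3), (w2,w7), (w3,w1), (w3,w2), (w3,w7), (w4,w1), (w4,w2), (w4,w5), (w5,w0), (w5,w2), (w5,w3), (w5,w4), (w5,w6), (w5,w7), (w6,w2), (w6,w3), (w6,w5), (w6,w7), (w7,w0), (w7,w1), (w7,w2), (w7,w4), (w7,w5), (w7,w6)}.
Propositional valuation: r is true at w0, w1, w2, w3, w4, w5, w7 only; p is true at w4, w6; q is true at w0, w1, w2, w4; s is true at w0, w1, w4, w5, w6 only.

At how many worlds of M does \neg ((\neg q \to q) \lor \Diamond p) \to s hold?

7

Recall that \Diamond ψ holds at a world iff ψ holds at some accessible world.
Let φ = \neg ((\neg q \to q) \lor \Diamond p) \to s. Evaluate φ at each world:
  w0 (successors {w0, w1, w2, w6}): φ is true.
  w1 (successors {w0, w2, w3, w6, w7}): φ is true.
  w2 (successors {w0, w2, w3, w7}): φ is true.
  w3 (successors {w1, w2, w7}): φ is false.
  w4 (successors {w1, w2, w5}): φ is true.
  w5 (successors {w0, w2, w3, w4, w6, w7}): φ is true.
  w6 (successors {w2, w3, w5, w7}): φ is true.
  w7 (successors {w0, w1, w2, w4, w5, w6}): φ is true.
For instance, at w7:
  At w7: \neg ((\neg q \to q) \lor \Diamond p) is false, s is false, so \neg ((\neg q \to q) \lor \Diamond p) \to s is true.
    At w7: (\neg q \to q) \lor \Diamond p is true, so \neg ((\neg q \to q) \lor \Diamond p) is false.
      At w7: \neg q \to q is false, \Diamond p is true, so (\neg q \to q) \lor \Diamond p is true.
Satisfying worlds: {w0, w1, w2, w4, w5, w6, w7}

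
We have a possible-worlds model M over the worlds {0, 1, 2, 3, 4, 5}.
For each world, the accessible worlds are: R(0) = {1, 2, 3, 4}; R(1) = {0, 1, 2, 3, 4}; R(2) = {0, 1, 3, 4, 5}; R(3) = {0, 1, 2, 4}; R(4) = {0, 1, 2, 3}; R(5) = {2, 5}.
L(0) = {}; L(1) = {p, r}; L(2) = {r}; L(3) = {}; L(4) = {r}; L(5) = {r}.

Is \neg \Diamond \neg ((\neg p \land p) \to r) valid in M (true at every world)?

Let φ = \neg \Diamond \neg ((\neg p \land p) \to r). Evaluate φ at each world:
  0 (successors {1, 2, 3, 4}): φ is true.
  1 (successors {0, 1, 2, 3, 4}): φ is true.
  2 (successors {0, 1, 3, 4, 5}): φ is true.
  3 (successors {0, 1, 2, 4}): φ is true.
  4 (successors {0, 1, 2, 3}): φ is true.
  5 (successors {2, 5}): φ is true.
For instance, at 1:
  At 1: \Diamond \neg ((\neg p \land p) \to r) is false, so \neg \Diamond \neg ((\neg p \land p) \to r) is true.
    At 1: \Diamond \neg ((\neg p \land p) \to r) requires \neg ((\neg p \land p) \to r) at some successor in {0, 1, 2, 3, 4}.
      At 0: \neg ((\neg p \land p) \to r) is false.
      At 1: \neg ((\neg p \land p) \to r) is false.
      At 2: \neg ((\neg p \land p) \to r) is false.
      At 3: \neg ((\neg p \land p) \to r) is false.
      At 4: \neg ((\neg p \land p) \to r) is false.
    So \Diamond \neg ((\neg p \land p) \to r) is false at 1.

Yes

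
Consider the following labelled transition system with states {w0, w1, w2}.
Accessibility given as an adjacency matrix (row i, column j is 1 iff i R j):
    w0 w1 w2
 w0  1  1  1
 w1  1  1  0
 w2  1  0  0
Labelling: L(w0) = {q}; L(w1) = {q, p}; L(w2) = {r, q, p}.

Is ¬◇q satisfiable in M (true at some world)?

No

Let φ = ¬◇q. Evaluate φ at each world:
  w0 (successors {w0, w1, w2}): φ is false.
  w1 (successors {w0, w1}): φ is false.
  w2 (successors {w0}): φ is false.
For instance, at w1:
  At w1: ◇q is true, so ¬◇q is false.
    At w1: ◇q requires q at some successor in {w0, w1}.
      q holds at w0, so ◇q is true at w1.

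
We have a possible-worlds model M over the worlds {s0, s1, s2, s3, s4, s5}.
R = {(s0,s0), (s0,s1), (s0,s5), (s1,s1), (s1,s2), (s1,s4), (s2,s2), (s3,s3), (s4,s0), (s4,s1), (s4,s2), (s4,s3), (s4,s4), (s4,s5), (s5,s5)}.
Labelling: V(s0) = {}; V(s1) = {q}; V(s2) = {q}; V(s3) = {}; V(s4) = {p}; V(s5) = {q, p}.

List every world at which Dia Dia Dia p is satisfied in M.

s0, s1, s4, s5

Let φ = Dia Dia Dia p. Evaluate φ at each world:
  s0 (successors {s0, s1, s5}): φ is true.
  s1 (successors {s1, s2, s4}): φ is true.
  s2 (successors {s2}): φ is false.
  s3 (successors {s3}): φ is false.
  s4 (successors {s0, s1, s2, s3, s4, s5}): φ is true.
  s5 (successors {s5}): φ is true.
For instance, at s1:
  At s1: Dia Dia Dia p requires Dia Dia p at some successor in {s1, s2, s4}.
    Dia Dia p holds at s1, so Dia Dia Dia p is true at s1.
      At s1: Dia Dia p requires Dia p at some successor in {s1, s2, s4}.
        Dia p holds at s1, so Dia Dia p is true at s1.
Satisfying worlds: {s0, s1, s4, s5}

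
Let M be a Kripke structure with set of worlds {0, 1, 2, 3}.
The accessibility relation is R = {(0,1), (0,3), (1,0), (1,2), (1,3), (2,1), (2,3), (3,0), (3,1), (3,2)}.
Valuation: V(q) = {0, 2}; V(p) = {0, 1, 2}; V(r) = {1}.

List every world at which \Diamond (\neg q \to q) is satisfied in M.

1, 3

Recall that \Diamond ψ holds at a world iff ψ holds at some accessible world.
Let φ = \Diamond (\neg q \to q). Evaluate φ at each world:
  0 (successors {1, 3}): φ is false.
  1 (successors {0, 2, 3}): φ is true.
  2 (successors {1, 3}): φ is false.
  3 (successors {0, 1, 2}): φ is true.
For instance, at 0:
  At 0: \Diamond (\neg q \to q) requires \neg q \to q at some successor in {1, 3}.
    At 1: \neg q \to q is false.
    At 3: \neg q \to q is false.
  So \Diamond (\neg q \to q) is false at 0.
Satisfying worlds: {1, 3}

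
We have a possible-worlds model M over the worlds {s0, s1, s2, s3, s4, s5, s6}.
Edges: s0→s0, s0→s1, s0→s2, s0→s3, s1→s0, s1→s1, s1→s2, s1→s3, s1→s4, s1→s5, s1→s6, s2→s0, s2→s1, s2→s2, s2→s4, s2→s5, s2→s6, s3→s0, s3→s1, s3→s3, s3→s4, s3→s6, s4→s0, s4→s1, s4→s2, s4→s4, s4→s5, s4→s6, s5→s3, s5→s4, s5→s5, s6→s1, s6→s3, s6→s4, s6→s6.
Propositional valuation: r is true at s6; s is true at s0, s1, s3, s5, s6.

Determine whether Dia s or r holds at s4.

At s4: Dia s is true, r is false, so Dia s or r is true.
  At s4: Dia s requires s at some successor in {s0, s1, s2, s4, s5, s6}.
    s holds at s0, so Dia s is true at s4.

Yes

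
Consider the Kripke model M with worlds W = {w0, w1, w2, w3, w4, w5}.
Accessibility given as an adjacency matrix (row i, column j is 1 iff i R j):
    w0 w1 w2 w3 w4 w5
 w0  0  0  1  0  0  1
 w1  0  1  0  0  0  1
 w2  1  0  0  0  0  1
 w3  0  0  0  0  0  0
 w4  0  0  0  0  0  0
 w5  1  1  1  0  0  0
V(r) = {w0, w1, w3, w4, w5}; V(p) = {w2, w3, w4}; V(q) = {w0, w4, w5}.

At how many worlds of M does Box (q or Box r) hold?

6

Let φ = Box (q or Box r). Evaluate φ at each world:
  w0 (successors {w2, w5}): φ is true.
  w1 (successors {w1, w5}): φ is true.
  w2 (successors {w0, w5}): φ is true.
  w3 (successors ∅): φ is true.
  w4 (successors ∅): φ is true.
  w5 (successors {w0, w1, w2}): φ is true.
For instance, at w1:
  At w1: Box (q or Box r) requires q or Box r at every successor {w1, w5}.
      At w1: q is false, Box r is true, so q or Box r is true.
      At w5: q is true, Box r is false, so q or Box r is true.
  So Box (q or Box r) is true at w1.
Satisfying worlds: {w0, w1, w2, w3, w4, w5}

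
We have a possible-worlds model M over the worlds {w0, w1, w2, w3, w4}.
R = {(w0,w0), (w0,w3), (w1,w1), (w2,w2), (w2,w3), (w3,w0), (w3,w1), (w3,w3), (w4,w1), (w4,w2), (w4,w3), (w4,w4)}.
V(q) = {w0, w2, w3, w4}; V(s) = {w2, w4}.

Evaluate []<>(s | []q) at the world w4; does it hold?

At w4: []<>(s | []q) requires <>(s | []q) at every successor {w1, w2, w3, w4}.
  <>(s | []q) fails at w1, so []<>(s | []q) is false at w4.
    At w1: <>(s | []q) requires s | []q at some successor in {w1}.
      At w1: s | []q is false.
    So <>(s | []q) is false at w1.

No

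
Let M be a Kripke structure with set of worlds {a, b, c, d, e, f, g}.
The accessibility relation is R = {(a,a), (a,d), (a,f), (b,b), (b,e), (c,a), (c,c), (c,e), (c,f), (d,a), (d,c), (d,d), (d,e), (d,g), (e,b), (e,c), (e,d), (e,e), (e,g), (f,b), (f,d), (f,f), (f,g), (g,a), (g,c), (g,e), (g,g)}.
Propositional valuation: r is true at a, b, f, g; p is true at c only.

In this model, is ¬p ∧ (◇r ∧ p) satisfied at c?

Recall that ◇ψ holds at a world iff ψ holds at some accessible world.
At c: ¬p is false, ◇r ∧ p is true, so ¬p ∧ (◇r ∧ p) is false.
  At c: ◇r is true, p is true, so ◇r ∧ p is true.
    At c: ◇r requires r at some successor in {a, c, e, f}.
      r holds at a, so ◇r is true at c.

No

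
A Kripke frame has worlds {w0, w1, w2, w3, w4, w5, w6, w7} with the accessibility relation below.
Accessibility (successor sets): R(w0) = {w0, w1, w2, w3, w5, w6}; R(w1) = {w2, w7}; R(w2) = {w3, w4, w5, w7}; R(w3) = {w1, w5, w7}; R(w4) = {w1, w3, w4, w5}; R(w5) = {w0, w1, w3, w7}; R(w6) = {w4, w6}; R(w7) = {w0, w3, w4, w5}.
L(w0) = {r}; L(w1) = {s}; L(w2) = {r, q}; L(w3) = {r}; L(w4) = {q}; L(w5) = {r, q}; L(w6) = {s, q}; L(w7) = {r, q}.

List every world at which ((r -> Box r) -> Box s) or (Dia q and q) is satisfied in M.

Let φ = ((r -> Box r) -> Box s) or (Dia q and q). Evaluate φ at each world:
  w0 (successors {w0, w1, w2, w3, w5, w6}): φ is true.
  w1 (successors {w2, w7}): φ is false.
  w2 (successors {w3, w4, w5, w7}): φ is true.
  w3 (successors {w1, w5, w7}): φ is true.
  w4 (successors {w1, w3, w4, w5}): φ is true.
  w5 (successors {w0, w1, w3, w7}): φ is true.
  w6 (successors {w4, w6}): φ is true.
  w7 (successors {w0, w3, w4, w5}): φ is true.
For instance, at w3:
  At w3: (r -> Box r) -> Box s is true, Dia q and q is false, so ((r -> Box r) -> Box s) or (Dia q and q) is true.
    At w3: r -> Box r is false, Box s is false, so (r -> Box r) -> Box s is true.
      At w3: r is true, Box r is false, so r -> Box r is false.
      At w3: Box s requires s at every successor {w1, w5, w7}.
        s fails at w5, so Box s is false at w3.
    At w3: Dia q is true, q is false, so Dia q and q is false.
      At w3: Dia q requires q at some successor in {w1, w5, w7}.
        q holds at w5, so Dia q is true at w3.
Satisfying worlds: {w0, w2, w3, w4, w5, w6, w7}

w0, w2, w3, w4, w5, w6, w7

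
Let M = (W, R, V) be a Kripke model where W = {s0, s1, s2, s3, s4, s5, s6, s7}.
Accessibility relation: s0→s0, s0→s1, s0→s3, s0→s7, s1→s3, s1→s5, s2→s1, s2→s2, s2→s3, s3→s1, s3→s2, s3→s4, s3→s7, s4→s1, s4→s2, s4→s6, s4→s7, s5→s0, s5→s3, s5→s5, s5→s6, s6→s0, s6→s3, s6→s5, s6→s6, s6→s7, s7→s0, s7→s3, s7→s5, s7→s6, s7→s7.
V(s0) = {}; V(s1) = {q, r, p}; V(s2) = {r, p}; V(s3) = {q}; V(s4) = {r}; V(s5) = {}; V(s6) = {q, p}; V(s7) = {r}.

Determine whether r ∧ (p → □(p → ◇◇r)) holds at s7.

Yes

At s7: r is true, p → □(p → ◇◇r) is true, so r ∧ (p → □(p → ◇◇r)) is true.
  At s7: p is false, □(p → ◇◇r) is true, so p → □(p → ◇◇r) is true.
    At s7: □(p → ◇◇r) requires p → ◇◇r at every successor {s0, s3, s5, s6, s7}.
      At s0: p → ◇◇r is true.
      At s3: p → ◇◇r is true.
      At s5: p → ◇◇r is true.
      At s6: p → ◇◇r is true.
      At s7: p → ◇◇r is true.
    So □(p → ◇◇r) is true at s7.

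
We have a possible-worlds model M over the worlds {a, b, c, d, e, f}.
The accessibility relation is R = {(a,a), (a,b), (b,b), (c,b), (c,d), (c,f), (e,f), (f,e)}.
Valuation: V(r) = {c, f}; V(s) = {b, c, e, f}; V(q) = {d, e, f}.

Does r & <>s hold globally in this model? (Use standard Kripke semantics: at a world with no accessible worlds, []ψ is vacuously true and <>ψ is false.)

Let φ = r & <>s. Evaluate φ at each world:
  a (successors {a, b}): φ is false.
  b (successors {b}): φ is false.
  c (successors {b, d, f}): φ is true.
  d (successors ∅): φ is false.
  e (successors {f}): φ is false.
  f (successors {e}): φ is true.
Detail at a (counterexample):
  At a: r is false, <>s is true, so r & <>s is false.
    At a: <>s requires s at some successor in {a, b}.
      s holds at b, so <>s is true at a.

No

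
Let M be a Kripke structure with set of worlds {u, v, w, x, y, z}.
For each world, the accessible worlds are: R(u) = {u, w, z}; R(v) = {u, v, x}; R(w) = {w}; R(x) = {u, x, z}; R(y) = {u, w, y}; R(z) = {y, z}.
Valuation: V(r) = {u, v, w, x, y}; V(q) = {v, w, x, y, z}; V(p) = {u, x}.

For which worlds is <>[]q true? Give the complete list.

u, w, x, y, z

Let φ = <>[]q. Evaluate φ at each world:
  u (successors {u, w, z}): φ is true.
  v (successors {u, v, x}): φ is false.
  w (successors {w}): φ is true.
  x (successors {u, x, z}): φ is true.
  y (successors {u, w, y}): φ is true.
  z (successors {y, z}): φ is true.
For instance, at w:
  At w: <>[]q requires []q at some successor in {w}.
    []q holds at w, so <>[]q is true at w.
      At w: []q requires q at every successor {w}.
        At w: q is true.
      So []q is true at w.
Satisfying worlds: {u, w, x, y, z}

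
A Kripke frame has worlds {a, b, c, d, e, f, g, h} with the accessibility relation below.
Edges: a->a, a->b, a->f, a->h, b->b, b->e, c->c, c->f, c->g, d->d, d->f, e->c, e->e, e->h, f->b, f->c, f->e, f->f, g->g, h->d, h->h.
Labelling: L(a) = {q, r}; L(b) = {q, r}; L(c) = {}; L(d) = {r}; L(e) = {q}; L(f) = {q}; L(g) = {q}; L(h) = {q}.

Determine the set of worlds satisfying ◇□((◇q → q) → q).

a, b, c, d, e, f, g, h

Let φ = ◇□((◇q → q) → q). Evaluate φ at each world:
  a (successors {a, b, f, h}): φ is true.
  b (successors {b, e}): φ is true.
  c (successors {c, f, g}): φ is true.
  d (successors {d, f}): φ is true.
  e (successors {c, e, h}): φ is true.
  f (successors {b, c, e, f}): φ is true.
  g (successors {g}): φ is true.
  h (successors {d, h}): φ is true.
For instance, at b:
  At b: ◇□((◇q → q) → q) requires □((◇q → q) → q) at some successor in {b, e}.
    □((◇q → q) → q) holds at b, so ◇□((◇q → q) → q) is true at b.
      At b: □((◇q → q) → q) requires (◇q → q) → q at every successor {b, e}.
        At b: (◇q → q) → q is true.
        At e: (◇q → q) → q is true.
      So □((◇q → q) → q) is true at b.
Satisfying worlds: {a, b, c, d, e, f, g, h}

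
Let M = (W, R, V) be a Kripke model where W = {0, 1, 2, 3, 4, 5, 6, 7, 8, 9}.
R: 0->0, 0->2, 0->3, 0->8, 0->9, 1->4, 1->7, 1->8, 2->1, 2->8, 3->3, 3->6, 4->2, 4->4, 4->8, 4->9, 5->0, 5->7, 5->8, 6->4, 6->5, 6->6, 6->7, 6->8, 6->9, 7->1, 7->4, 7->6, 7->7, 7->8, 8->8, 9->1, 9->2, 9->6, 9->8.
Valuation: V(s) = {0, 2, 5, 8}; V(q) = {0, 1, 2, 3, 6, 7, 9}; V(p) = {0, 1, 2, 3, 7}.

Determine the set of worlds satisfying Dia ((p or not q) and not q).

0, 1, 2, 4, 5, 6, 7, 8, 9

Let φ = Dia ((p or not q) and not q). Evaluate φ at each world:
  0 (successors {0, 2, 3, 8, 9}): φ is true.
  1 (successors {4, 7, 8}): φ is true.
  2 (successors {1, 8}): φ is true.
  3 (successors {3, 6}): φ is false.
  4 (successors {2, 4, 8, 9}): φ is true.
  5 (successors {0, 7, 8}): φ is true.
  6 (successors {4, 5, 6, 7, 8, 9}): φ is true.
  7 (successors {1, 4, 6, 7, 8}): φ is true.
  8 (successors {8}): φ is true.
  9 (successors {1, 2, 6, 8}): φ is true.
For instance, at 4:
  At 4: Dia ((p or not q) and not q) requires (p or not q) and not q at some successor in {2, 4, 8, 9}.
    (p or not q) and not q holds at 4, so Dia ((p or not q) and not q) is true at 4.
Satisfying worlds: {0, 1, 2, 4, 5, 6, 7, 8, 9}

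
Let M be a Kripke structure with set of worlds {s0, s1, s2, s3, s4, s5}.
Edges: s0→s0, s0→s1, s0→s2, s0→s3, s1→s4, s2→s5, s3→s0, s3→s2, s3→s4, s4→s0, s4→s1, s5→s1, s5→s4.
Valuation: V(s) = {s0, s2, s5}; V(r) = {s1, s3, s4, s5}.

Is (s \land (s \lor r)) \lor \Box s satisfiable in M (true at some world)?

Let φ = (s \land (s \lor r)) \lor \Box s. Evaluate φ at each world:
  s0 (successors {s0, s1, s2, s3}): φ is true.
  s1 (successors {s4}): φ is false.
  s2 (successors {s5}): φ is true.
  s3 (successors {s0, s2, s4}): φ is false.
  s4 (successors {s0, s1}): φ is false.
  s5 (successors {s1, s4}): φ is true.
Detail at s0 (witness):
  At s0: s \land (s \lor r) is true, \Box s is false, so (s \land (s \lor r)) \lor \Box s is true.
    At s0: \Box s requires s at every successor {s0, s1, s2, s3}.
      s fails at s1, so \Box s is false at s0.

Yes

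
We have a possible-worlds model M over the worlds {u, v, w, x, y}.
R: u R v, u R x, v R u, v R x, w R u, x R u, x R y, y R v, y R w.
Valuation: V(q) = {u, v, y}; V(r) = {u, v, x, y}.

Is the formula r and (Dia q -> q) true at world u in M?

Recall that Dia ψ holds at a world iff ψ holds at some accessible world.
At u: r is true, Dia q -> q is true, so r and (Dia q -> q) is true.
  At u: Dia q is true, q is true, so Dia q -> q is true.
    At u: Dia q requires q at some successor in {v, x}.
      q holds at v, so Dia q is true at u.

Yes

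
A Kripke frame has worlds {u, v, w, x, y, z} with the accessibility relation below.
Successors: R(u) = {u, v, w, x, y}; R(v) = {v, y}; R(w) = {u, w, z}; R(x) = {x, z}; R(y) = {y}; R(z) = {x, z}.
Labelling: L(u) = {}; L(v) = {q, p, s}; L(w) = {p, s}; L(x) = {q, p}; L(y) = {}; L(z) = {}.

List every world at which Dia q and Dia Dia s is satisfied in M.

u, v

Let φ = Dia q and Dia Dia s. Evaluate φ at each world:
  u (successors {u, v, w, x, y}): φ is true.
  v (successors {v, y}): φ is true.
  w (successors {u, w, z}): φ is false.
  x (successors {x, z}): φ is false.
  y (successors {y}): φ is false.
  z (successors {x, z}): φ is false.
For instance, at x:
  At x: Dia q is true, Dia Dia s is false, so Dia q and Dia Dia s is false.
    At x: Dia q requires q at some successor in {x, z}.
      q holds at x, so Dia q is true at x.
    At x: Dia Dia s requires Dia s at some successor in {x, z}.
      At x: Dia s is false.
      At z: Dia s is false.
    So Dia Dia s is false at x.
Satisfying worlds: {u, v}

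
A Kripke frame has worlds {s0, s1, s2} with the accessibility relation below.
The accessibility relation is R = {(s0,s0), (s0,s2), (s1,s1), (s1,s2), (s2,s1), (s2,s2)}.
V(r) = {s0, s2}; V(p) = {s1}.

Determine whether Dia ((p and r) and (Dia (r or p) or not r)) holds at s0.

Recall that Dia ψ holds at a world iff ψ holds at some accessible world.
At s0: Dia ((p and r) and (Dia (r or p) or not r)) requires (p and r) and (Dia (r or p) or not r) at some successor in {s0, s2}.
  At s0: (p and r) and (Dia (r or p) or not r) is false.
  At s2: (p and r) and (Dia (r or p) or not r) is false.
So Dia ((p and r) and (Dia (r or p) or not r)) is false at s0.

No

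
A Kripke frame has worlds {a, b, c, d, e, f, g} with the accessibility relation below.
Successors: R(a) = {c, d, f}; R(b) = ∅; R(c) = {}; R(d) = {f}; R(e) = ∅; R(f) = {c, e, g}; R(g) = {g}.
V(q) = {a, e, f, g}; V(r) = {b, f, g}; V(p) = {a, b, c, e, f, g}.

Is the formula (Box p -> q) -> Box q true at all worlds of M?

No

Recall that Box ψ holds at a world iff ψ holds at every accessible world, and Dia ψ holds iff ψ holds at some accessible world.
Let φ = (Box p -> q) -> Box q. Evaluate φ at each world:
  a (successors {c, d, f}): φ is false.
  b (successors ∅): φ is true.
  c (successors ∅): φ is true.
  d (successors {f}): φ is true.
  e (successors ∅): φ is true.
  f (successors {c, e, g}): φ is false.
  g (successors {g}): φ is true.
Detail at a (counterexample):
  At a: Box p -> q is true, Box q is false, so (Box p -> q) -> Box q is false.
    At a: Box p is false, q is true, so Box p -> q is true.
      At a: Box p requires p at every successor {c, d, f}.
        p fails at d, so Box p is false at a.
    At a: Box q requires q at every successor {c, d, f}.
      q fails at c, so Box q is false at a.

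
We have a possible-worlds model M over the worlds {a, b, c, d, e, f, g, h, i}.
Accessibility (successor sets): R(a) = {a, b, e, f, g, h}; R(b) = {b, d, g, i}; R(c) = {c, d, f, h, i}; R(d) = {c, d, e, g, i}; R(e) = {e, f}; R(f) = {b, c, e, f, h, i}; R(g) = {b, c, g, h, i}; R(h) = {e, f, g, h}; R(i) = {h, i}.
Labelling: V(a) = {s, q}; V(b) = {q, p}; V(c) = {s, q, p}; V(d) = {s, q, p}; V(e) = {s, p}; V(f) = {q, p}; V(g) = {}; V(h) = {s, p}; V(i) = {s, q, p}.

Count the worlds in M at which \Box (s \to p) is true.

8

Let φ = \Box (s \to p). Evaluate φ at each world:
  a (successors {a, b, e, f, g, h}): φ is false.
  b (successors {b, d, g, i}): φ is true.
  c (successors {c, d, f, h, i}): φ is true.
  d (successors {c, d, e, g, i}): φ is true.
  e (successors {e, f}): φ is true.
  f (successors {b, c, e, f, h, i}): φ is true.
  g (successors {b, c, g, h, i}): φ is true.
  h (successors {e, f, g, h}): φ is true.
  i (successors {h, i}): φ is true.
For instance, at b:
  At b: \Box (s \to p) requires s \to p at every successor {b, d, g, i}.
    At b: s \to p is true.
    At d: s \to p is true.
    At g: s \to p is true.
    At i: s \to p is true.
  So \Box (s \to p) is true at b.
Satisfying worlds: {b, c, d, e, f, g, h, i}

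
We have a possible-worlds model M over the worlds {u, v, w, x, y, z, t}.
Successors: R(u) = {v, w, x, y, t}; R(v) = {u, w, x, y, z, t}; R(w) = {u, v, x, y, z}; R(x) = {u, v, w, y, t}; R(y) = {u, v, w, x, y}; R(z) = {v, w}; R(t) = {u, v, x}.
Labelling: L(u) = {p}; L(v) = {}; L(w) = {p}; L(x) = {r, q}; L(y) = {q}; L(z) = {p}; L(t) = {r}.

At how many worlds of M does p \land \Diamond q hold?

Recall that \Diamond ψ holds at a world iff ψ holds at some accessible world.
Let φ = p \land \Diamond q. Evaluate φ at each world:
  u (successors {v, w, x, y, t}): φ is true.
  v (successors {u, w, x, y, z, t}): φ is false.
  w (successors {u, v, x, y, z}): φ is true.
  x (successors {u, v, w, y, t}): φ is false.
  y (successors {u, v, w, x, y}): φ is false.
  z (successors {v, w}): φ is false.
  t (successors {u, v, x}): φ is false.
For instance, at z:
  At z: p is true, \Diamond q is false, so p \land \Diamond q is false.
    At z: \Diamond q requires q at some successor in {v, w}.
      At v: q is false.
      At w: q is false.
    So \Diamond q is false at z.
Satisfying worlds: {u, w}

2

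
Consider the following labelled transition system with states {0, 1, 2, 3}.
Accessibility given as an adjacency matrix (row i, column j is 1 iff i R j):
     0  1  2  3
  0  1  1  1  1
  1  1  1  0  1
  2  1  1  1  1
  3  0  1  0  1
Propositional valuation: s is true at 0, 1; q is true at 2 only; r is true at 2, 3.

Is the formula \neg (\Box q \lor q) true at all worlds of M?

No

Let φ = \neg (\Box q \lor q). Evaluate φ at each world:
  0 (successors {0, 1, 2, 3}): φ is true.
  1 (successors {0, 1, 3}): φ is true.
  2 (successors {0, 1, 2, 3}): φ is false.
  3 (successors {1, 3}): φ is true.
Detail at 2 (counterexample):
  At 2: \Box q \lor q is true, so \neg (\Box q \lor q) is false.
    At 2: \Box q is false, q is true, so \Box q \lor q is true.
      At 2: \Box q requires q at every successor {0, 1, 2, 3}.
        q fails at 0, so \Box q is false at 2.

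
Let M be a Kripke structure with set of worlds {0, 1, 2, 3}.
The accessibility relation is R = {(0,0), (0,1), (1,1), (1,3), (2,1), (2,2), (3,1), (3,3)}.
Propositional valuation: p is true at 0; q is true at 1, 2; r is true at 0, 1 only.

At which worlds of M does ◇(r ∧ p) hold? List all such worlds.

Let φ = ◇(r ∧ p). Evaluate φ at each world:
  0 (successors {0, 1}): φ is true.
  1 (successors {1, 3}): φ is false.
  2 (successors {1, 2}): φ is false.
  3 (successors {1, 3}): φ is false.
For instance, at 1:
  At 1: ◇(r ∧ p) requires r ∧ p at some successor in {1, 3}.
    At 1: r ∧ p is false.
    At 3: r ∧ p is false.
  So ◇(r ∧ p) is false at 1.
Satisfying worlds: {0}

0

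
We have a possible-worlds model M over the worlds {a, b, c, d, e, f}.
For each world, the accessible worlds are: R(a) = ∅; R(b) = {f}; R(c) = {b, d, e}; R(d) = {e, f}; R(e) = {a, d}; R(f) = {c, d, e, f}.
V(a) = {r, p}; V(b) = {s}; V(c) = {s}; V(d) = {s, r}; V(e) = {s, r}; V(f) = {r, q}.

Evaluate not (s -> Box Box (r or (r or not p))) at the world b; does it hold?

Recall that Box ψ holds at a world iff ψ holds at every accessible world, and Dia ψ holds iff ψ holds at some accessible world.
At b: s -> Box Box (r or (r or not p)) is true, so not (s -> Box Box (r or (r or not p))) is false.
  At b: s is true, Box Box (r or (r or not p)) is true, so s -> Box Box (r or (r or not p)) is true.
    At b: Box Box (r or (r or not p)) requires Box (r or (r or not p)) at every successor {f}.
      At f: Box (r or (r or not p)) is true.
    So Box Box (r or (r or not p)) is true at b.

No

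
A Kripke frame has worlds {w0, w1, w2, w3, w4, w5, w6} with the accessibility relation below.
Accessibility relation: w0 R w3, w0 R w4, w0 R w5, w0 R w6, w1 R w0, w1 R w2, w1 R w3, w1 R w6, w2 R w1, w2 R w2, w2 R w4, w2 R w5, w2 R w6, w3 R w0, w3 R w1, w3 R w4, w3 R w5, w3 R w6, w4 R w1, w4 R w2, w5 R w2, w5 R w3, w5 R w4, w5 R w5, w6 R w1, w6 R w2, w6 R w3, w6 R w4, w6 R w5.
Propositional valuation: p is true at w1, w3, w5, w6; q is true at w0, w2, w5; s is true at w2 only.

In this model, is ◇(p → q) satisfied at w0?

Yes

At w0: ◇(p → q) requires p → q at some successor in {w3, w4, w5, w6}.
  p → q holds at w4, so ◇(p → q) is true at w0.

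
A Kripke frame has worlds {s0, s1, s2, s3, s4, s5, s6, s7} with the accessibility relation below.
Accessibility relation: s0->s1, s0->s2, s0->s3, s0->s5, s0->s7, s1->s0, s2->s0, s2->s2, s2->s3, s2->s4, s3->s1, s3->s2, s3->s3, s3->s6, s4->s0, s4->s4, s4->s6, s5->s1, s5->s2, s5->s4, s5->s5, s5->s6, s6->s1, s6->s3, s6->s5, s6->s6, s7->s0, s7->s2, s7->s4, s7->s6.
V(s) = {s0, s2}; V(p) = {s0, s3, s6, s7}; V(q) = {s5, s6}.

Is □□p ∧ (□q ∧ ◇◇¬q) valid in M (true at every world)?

No

Let φ = □□p ∧ (□q ∧ ◇◇¬q). Evaluate φ at each world:
  s0 (successors {s1, s2, s3, s5, s7}): φ is false.
  s1 (successors {s0}): φ is false.
  s2 (successors {s0, s2, s3, s4}): φ is false.
  s3 (successors {s1, s2, s3, s6}): φ is false.
  s4 (successors {s0, s4, s6}): φ is false.
  s5 (successors {s1, s2, s4, s5, s6}): φ is false.
  s6 (successors {s1, s3, s5, s6}): φ is false.
  s7 (successors {s0, s2, s4, s6}): φ is false.
Detail at s0 (counterexample):
  At s0: □□p is false, □q ∧ ◇◇¬q is false, so □□p ∧ (□q ∧ ◇◇¬q) is false.
    At s0: □□p requires □p at every successor {s1, s2, s3, s5, s7}.
      □p fails at s2, so □□p is false at s0.
    At s0: □q is false, ◇◇¬q is true, so □q ∧ ◇◇¬q is false.
      At s0: □q requires q at every successor {s1, s2, s3, s5, s7}.
        q fails at s1, so □q is false at s0.
      At s0: ◇◇¬q requires ◇¬q at some successor in {s1, s2, s3, s5, s7}.
        ◇¬q holds at s1, so ◇◇¬q is true at s0.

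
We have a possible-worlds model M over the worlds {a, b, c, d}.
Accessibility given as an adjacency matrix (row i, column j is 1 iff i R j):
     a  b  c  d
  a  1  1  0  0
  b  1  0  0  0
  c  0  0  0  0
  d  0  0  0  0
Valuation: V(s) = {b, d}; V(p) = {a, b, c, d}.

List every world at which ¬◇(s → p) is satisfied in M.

c, d

Let φ = ¬◇(s → p). Evaluate φ at each world:
  a (successors {a, b}): φ is false.
  b (successors {a}): φ is false.
  c (successors ∅): φ is true.
  d (successors ∅): φ is true.
For instance, at a:
  At a: ◇(s → p) is true, so ¬◇(s → p) is false.
    At a: ◇(s → p) requires s → p at some successor in {a, b}.
      s → p holds at a, so ◇(s → p) is true at a.
Satisfying worlds: {c, d}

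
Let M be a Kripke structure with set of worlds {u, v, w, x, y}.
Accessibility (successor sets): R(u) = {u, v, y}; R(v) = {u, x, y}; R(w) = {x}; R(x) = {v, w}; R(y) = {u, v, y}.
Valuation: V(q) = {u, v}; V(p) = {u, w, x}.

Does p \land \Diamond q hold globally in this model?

No

Recall that \Diamond ψ holds at a world iff ψ holds at some accessible world.
Let φ = p \land \Diamond q. Evaluate φ at each world:
  u (successors {u, v, y}): φ is true.
  v (successors {u, x, y}): φ is false.
  w (successors {x}): φ is false.
  x (successors {v, w}): φ is true.
  y (successors {u, v, y}): φ is false.
Detail at v (counterexample):
  At v: p is false, \Diamond q is true, so p \land \Diamond q is false.
    At v: \Diamond q requires q at some successor in {u, x, y}.
      q holds at u, so \Diamond q is true at v.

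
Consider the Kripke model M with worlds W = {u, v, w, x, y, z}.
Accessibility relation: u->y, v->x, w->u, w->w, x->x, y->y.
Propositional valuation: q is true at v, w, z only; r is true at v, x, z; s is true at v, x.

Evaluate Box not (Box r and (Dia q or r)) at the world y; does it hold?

At y: Box not (Box r and (Dia q or r)) requires not (Box r and (Dia q or r)) at every successor {y}.
    At y: Box r and (Dia q or r) is false, so not (Box r and (Dia q or r)) is true.
      At y: Box r is false, Dia q or r is false, so Box r and (Dia q or r) is false.
So Box not (Box r and (Dia q or r)) is true at y.

Yes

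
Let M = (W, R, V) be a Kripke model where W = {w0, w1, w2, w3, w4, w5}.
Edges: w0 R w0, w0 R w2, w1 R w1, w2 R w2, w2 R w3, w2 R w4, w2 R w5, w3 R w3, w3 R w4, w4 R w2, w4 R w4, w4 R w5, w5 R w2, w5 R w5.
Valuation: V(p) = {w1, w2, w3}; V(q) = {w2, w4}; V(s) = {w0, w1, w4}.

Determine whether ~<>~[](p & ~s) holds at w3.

At w3: <>~[](p & ~s) is true, so ~<>~[](p & ~s) is false.
  At w3: <>~[](p & ~s) requires ~[](p & ~s) at some successor in {w3, w4}.
    ~[](p & ~s) holds at w3, so <>~[](p & ~s) is true at w3.
      At w3: [](p & ~s) is false, so ~[](p & ~s) is true.

No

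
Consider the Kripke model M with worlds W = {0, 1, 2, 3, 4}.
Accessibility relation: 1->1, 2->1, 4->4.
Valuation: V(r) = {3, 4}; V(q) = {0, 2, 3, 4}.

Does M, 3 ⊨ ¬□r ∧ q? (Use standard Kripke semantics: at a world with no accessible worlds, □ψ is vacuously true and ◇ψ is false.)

At 3: ¬□r is false, q is true, so ¬□r ∧ q is false.
  At 3: □r is true, so ¬□r is false.
    At 3: no accessible worlds, so □r holds vacuously.

No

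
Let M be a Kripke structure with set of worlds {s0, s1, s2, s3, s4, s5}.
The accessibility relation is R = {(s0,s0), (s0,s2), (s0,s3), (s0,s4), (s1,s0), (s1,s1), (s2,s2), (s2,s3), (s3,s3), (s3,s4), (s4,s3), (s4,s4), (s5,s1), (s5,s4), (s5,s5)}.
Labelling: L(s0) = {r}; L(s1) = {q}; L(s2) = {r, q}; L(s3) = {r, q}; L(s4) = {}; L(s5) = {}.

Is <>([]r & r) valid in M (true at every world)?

No

Recall that []ψ holds at a world iff ψ holds at every accessible world, and <>ψ holds iff ψ holds at some accessible world.
Let φ = <>([]r & r). Evaluate φ at each world:
  s0 (successors {s0, s2, s3, s4}): φ is true.
  s1 (successors {s0, s1}): φ is false.
  s2 (successors {s2, s3}): φ is true.
  s3 (successors {s3, s4}): φ is false.
  s4 (successors {s3, s4}): φ is false.
  s5 (successors {s1, s4, s5}): φ is false.
Detail at s1 (counterexample):
  At s1: <>([]r & r) requires []r & r at some successor in {s0, s1}.
    At s0: []r & r is false.
    At s1: []r & r is false.
  So <>([]r & r) is false at s1.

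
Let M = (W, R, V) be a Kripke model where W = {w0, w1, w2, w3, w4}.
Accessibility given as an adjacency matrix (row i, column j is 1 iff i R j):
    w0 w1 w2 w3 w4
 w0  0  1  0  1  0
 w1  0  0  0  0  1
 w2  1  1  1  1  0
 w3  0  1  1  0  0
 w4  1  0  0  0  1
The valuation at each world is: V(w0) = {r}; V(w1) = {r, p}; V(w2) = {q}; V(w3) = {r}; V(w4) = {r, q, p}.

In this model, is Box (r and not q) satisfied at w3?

Recall that Box ψ holds at a world iff ψ holds at every accessible world, and Dia ψ holds iff ψ holds at some accessible world.
At w3: Box (r and not q) requires r and not q at every successor {w1, w2}.
  r and not q fails at w2, so Box (r and not q) is false at w3.

No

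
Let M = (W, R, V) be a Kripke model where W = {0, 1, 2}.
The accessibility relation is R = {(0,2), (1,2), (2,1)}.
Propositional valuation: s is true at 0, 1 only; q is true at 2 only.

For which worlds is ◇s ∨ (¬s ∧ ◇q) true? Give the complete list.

2

Recall that ◇ψ holds at a world iff ψ holds at some accessible world.
Let φ = ◇s ∨ (¬s ∧ ◇q). Evaluate φ at each world:
  0 (successors {2}): φ is false.
  1 (successors {2}): φ is false.
  2 (successors {1}): φ is true.
For instance, at 1:
  At 1: ◇s is false, ¬s ∧ ◇q is false, so ◇s ∨ (¬s ∧ ◇q) is false.
    At 1: ◇s requires s at some successor in {2}.
      At 2: s is false.
    So ◇s is false at 1.
    At 1: ¬s is false, ◇q is true, so ¬s ∧ ◇q is false.
      At 1: ◇q requires q at some successor in {2}.
        q holds at 2, so ◇q is true at 1.
Satisfying worlds: {2}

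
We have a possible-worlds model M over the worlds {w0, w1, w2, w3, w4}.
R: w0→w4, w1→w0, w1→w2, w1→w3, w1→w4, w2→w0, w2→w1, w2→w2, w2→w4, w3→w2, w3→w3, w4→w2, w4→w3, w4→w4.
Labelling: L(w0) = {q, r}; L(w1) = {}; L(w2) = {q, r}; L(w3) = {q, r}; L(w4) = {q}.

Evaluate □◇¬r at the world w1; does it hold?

At w1: □◇¬r requires ◇¬r at every successor {w0, w2, w3, w4}.
  ◇¬r fails at w3, so □◇¬r is false at w1.
    At w3: ◇¬r requires ¬r at some successor in {w2, w3}.
      At w2: ¬r is false.
      At w3: ¬r is false.
    So ◇¬r is false at w3.

No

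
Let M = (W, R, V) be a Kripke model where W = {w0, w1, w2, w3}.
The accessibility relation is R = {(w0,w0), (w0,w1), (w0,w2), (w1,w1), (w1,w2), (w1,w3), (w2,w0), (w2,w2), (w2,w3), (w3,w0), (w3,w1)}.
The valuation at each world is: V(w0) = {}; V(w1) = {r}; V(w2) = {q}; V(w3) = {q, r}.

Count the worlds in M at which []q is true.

0

Let φ = []q. Evaluate φ at each world:
  w0 (successors {w0, w1, w2}): φ is false.
  w1 (successors {w1, w2, w3}): φ is false.
  w2 (successors {w0, w2, w3}): φ is false.
  w3 (successors {w0, w1}): φ is false.
For instance, at w0:
  At w0: []q requires q at every successor {w0, w1, w2}.
    q fails at w0, so []q is false at w0.
Satisfying worlds: none.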